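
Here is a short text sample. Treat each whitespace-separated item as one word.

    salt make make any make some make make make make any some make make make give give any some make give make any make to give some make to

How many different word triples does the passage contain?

21

29 tokens → 27 trigram windows in total.
Repeated trigrams (each contributes count−1 duplicates):
  make make make: 3
  any some make: 2
  make any make: 2
  make make any: 2
  some make make: 2
6 duplicate windows → 27 − 6 = 21 distinct.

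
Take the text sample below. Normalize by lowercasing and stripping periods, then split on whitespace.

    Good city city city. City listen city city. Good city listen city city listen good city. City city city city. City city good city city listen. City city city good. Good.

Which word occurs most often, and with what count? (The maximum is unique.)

Unigram frequencies (highest first):
  city: 21
  good: 6
  listen: 4

"city", 21 times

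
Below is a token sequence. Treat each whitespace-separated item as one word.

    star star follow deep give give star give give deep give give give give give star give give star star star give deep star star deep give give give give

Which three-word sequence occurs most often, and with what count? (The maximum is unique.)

Trigram frequencies (highest first):
  give give give: 5
  deep give give: 3
  give give star: 3
  give star give: 2
  star give give: 2
  star star follow: 1
  … (12 more, each ≤ 1)

"give give give", 5 times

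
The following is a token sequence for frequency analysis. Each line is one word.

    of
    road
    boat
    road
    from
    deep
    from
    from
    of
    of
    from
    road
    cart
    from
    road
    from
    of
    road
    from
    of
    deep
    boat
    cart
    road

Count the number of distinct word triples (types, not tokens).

24 tokens → 22 trigram windows in total.
Repeated trigrams (each contributes count−1 duplicates):
  road from of: 2
1 duplicate windows → 22 − 1 = 21 distinct.

21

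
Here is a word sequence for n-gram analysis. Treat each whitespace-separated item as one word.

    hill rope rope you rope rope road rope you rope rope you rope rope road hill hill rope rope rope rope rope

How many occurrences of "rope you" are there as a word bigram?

Scanning the 21 overlapping bigram windows for "rope you":
  position 3–4: rope you
  position 8–9: rope you
  position 11–12: rope you

3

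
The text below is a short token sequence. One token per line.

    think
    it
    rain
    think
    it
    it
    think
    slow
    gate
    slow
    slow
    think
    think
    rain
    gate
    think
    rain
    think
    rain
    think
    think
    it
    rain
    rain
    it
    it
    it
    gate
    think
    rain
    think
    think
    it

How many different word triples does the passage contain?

33 tokens → 31 trigram windows in total.
Repeated trigrams (each contributes count−1 duplicates):
  think rain think: 3
  gate think rain: 2
  rain think think: 2
  think it rain: 2
  think think it: 2
6 duplicate windows → 31 − 6 = 25 distinct.

25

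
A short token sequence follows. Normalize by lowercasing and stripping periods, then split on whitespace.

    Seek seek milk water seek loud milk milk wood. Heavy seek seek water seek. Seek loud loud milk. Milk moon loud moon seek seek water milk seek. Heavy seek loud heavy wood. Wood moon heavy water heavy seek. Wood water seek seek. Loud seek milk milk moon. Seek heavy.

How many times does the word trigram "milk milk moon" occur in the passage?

Scanning the 47 overlapping trigram windows for "milk milk moon":
  position 18–20: milk milk moon
  position 45–47: milk milk moon

2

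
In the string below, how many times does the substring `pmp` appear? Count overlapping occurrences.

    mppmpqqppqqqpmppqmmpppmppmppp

4

Sliding a length-3 window over the 29 characters (27 positions):
  position 3–5: pmp
  position 13–15: pmp
  position 22–24: pmp
  position 25–27: pmp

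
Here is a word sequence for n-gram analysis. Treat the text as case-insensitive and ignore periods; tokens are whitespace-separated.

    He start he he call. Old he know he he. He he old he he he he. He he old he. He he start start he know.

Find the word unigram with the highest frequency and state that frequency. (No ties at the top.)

"he", 18 times

Unigram frequencies (highest first):
  he: 18
  start: 3
  old: 3
  know: 2
  call: 1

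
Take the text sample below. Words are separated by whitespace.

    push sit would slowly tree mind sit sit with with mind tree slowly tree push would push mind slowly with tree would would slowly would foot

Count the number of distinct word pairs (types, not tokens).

26 tokens → 25 bigram windows in total.
Repeated bigrams (each contributes count−1 duplicates):
  slowly tree: 2
  would slowly: 2
2 duplicate windows → 25 − 2 = 23 distinct.

23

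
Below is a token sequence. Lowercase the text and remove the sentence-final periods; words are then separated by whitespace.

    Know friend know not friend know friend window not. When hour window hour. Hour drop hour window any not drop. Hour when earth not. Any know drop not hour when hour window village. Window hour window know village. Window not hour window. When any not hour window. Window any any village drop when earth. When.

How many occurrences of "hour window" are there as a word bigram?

Scanning the 54 overlapping bigram windows for "hour window":
  position 11–12: hour window
  position 16–17: hour window
  position 31–32: hour window
  position 35–36: hour window
  position 41–42: hour window
  position 46–47: hour window

6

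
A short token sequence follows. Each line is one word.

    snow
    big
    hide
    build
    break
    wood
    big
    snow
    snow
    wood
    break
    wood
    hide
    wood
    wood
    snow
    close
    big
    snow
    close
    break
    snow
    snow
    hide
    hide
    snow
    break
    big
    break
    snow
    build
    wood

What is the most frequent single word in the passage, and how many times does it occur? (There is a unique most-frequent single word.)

Unigram frequencies (highest first):
  snow: 9
  wood: 6
  break: 5
  big: 4
  hide: 4
  build: 2
  … (1 more, each ≤ 2)

"snow", 9 times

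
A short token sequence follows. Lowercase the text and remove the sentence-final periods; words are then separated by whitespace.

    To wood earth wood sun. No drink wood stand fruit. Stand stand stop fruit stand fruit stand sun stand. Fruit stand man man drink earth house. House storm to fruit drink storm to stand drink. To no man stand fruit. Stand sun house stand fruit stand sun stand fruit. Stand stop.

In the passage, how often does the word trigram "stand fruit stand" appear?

6

Scanning the 49 overlapping trigram windows for "stand fruit stand":
  position 9–11: stand fruit stand
  position 15–17: stand fruit stand
  position 19–21: stand fruit stand
  position 39–41: stand fruit stand
  position 44–46: stand fruit stand
  position 48–50: stand fruit stand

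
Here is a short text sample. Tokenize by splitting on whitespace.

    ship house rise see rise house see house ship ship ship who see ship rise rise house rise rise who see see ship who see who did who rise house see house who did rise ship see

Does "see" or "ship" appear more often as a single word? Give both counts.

"see" (8 vs 7)

"see": 8 occurrences
"ship": 7 occurrences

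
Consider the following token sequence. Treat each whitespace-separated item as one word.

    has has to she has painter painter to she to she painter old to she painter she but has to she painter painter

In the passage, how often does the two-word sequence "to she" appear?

5

Scanning the 22 overlapping bigram windows for "to she":
  position 3–4: to she
  position 8–9: to she
  position 10–11: to she
  position 14–15: to she
  position 20–21: to she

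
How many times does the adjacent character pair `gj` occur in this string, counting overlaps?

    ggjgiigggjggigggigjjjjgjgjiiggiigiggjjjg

Sliding a length-2 window over the 40 characters (39 positions):
  position 2–3: gj
  position 9–10: gj
  position 18–19: gj
  position 23–24: gj
  position 25–26: gj
  position 36–37: gj

6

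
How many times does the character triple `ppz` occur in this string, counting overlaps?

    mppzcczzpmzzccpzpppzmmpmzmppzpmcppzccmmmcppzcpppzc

6

Sliding a length-3 window over the 50 characters (48 positions):
  position 2–4: ppz
  position 18–20: ppz
  position 27–29: ppz
  position 33–35: ppz
  position 42–44: ppz
  position 47–49: ppz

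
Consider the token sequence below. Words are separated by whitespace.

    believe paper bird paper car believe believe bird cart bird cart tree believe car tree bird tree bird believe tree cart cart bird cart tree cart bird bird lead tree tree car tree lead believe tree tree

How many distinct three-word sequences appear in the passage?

37 tokens → 35 trigram windows in total.
Repeated trigrams (each contributes count−1 duplicates):
  bird cart tree: 2
  cart bird cart: 2
2 duplicate windows → 35 − 2 = 33 distinct.

33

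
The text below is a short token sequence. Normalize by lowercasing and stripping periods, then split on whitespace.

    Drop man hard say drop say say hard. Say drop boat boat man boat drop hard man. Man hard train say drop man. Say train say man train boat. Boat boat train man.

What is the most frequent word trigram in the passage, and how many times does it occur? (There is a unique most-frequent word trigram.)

"hard say drop", 2 times

Trigram frequencies (highest first):
  hard say drop: 2
  drop man hard: 1
  man hard say: 1
  say drop say: 1
  drop say say: 1
  say say hard: 1
  … (24 more, each ≤ 1)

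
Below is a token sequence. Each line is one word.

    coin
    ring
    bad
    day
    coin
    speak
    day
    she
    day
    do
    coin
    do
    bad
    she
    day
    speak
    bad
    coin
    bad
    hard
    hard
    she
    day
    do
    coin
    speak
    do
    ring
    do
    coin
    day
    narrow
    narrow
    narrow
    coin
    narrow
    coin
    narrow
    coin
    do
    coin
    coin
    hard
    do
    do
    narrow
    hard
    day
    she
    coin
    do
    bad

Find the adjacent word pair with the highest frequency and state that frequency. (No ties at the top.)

Bigram frequencies (highest first):
  do coin: 4
  she day: 3
  coin do: 3
  narrow coin: 3
  coin speak: 2
  day she: 2
  … (30 more, each ≤ 2)

"do coin", 4 times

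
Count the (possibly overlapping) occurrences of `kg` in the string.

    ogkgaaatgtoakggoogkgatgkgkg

5

Sliding a length-2 window over the 27 characters (26 positions):
  position 3–4: kg
  position 13–14: kg
  position 19–20: kg
  position 24–25: kg
  position 26–27: kg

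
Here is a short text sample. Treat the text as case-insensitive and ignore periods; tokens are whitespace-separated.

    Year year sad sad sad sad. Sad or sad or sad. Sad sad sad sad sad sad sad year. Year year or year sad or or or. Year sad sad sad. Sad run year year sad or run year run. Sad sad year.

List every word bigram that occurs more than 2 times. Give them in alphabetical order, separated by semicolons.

Bigram counts meeting the condition (more than 2 times):
  sad or: 4
  sad sad: 15
  year sad: 4
  year year: 4

sad or; sad sad; year sad; year year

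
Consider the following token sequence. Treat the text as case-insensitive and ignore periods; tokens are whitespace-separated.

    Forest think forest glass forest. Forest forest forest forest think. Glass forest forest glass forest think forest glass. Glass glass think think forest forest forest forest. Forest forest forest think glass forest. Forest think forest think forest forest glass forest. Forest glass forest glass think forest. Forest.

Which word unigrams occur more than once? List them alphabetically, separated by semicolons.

Unigram counts meeting the condition (more than once):
  forest: 28
  glass: 10
  think: 9

forest; glass; think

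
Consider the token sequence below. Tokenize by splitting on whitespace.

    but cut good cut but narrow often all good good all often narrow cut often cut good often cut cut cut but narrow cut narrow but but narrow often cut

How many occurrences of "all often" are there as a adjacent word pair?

Scanning the 29 overlapping bigram windows for "all often":
  position 11–12: all often

1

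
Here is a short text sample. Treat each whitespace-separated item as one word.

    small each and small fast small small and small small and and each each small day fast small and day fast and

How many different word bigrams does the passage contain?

15

22 tokens → 21 bigram windows in total.
Repeated bigrams (each contributes count−1 duplicates):
  small and: 3
  and small: 2
  day fast: 2
  fast small: 2
  small small: 2
6 duplicate windows → 21 − 6 = 15 distinct.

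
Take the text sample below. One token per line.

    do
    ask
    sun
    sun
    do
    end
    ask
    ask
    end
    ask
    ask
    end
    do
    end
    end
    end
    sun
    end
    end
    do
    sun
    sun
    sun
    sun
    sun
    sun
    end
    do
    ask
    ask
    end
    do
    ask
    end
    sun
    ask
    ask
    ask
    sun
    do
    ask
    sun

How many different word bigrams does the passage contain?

14

42 tokens → 41 bigram windows in total.
Repeated bigrams (each contributes count−1 duplicates):
  sun sun: 6
  ask ask: 5
  ask end: 4
  do ask: 4
  end do: 4
  ask sun: 3
  end end: 3
  do end: 2
  … (4 more repeated)
27 duplicate windows → 41 − 27 = 14 distinct.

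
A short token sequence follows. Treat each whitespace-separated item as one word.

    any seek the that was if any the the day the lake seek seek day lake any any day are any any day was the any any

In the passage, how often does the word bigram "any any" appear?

Scanning the 26 overlapping bigram windows for "any any":
  position 17–18: any any
  position 21–22: any any
  position 26–27: any any

3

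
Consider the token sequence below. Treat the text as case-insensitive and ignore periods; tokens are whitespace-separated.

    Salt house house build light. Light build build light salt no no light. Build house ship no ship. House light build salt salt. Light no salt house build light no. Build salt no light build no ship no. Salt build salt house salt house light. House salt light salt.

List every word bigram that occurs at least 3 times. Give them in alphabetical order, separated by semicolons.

build light; build salt; light build; salt house

Bigram counts meeting the condition (at least 3 times):
  build light: 3
  build salt: 3
  light build: 4
  salt house: 4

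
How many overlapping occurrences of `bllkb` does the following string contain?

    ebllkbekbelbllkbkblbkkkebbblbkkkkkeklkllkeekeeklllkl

Sliding a length-5 window over the 52 characters (48 positions):
  position 2–6: bllkb
  position 12–16: bllkb

2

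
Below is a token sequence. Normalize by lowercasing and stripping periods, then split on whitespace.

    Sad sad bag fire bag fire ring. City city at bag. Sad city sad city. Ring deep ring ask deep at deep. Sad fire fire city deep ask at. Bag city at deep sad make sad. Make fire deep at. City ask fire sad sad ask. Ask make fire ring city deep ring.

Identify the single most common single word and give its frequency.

Unigram frequencies (highest first):
  sad: 9
  city: 8
  fire: 7
  deep: 7
  ring: 5
  at: 5
  … (3 more, each ≤ 5)

"sad", 9 times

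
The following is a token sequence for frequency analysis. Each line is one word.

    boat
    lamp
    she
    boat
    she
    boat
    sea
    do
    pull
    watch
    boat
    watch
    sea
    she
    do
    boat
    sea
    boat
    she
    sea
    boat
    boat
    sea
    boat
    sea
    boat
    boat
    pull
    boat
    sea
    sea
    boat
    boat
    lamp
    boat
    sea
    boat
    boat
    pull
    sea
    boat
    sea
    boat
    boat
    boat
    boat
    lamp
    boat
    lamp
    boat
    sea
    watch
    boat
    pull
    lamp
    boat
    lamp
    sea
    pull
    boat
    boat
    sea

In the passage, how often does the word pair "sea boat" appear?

Scanning the 61 overlapping bigram windows for "sea boat":
  position 17–18: sea boat
  position 20–21: sea boat
  position 23–24: sea boat
  position 25–26: sea boat
  position 31–32: sea boat
  position 36–37: sea boat
  position 40–41: sea boat
  position 42–43: sea boat

8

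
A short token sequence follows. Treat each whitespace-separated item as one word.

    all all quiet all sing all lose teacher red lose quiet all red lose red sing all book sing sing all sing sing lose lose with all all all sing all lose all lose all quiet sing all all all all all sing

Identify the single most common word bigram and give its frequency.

Bigram frequencies (highest first):
  all all: 7
  sing all: 5
  all sing: 4
  all lose: 3
  all quiet: 2
  quiet all: 2
  … (16 more, each ≤ 2)

"all all", 7 times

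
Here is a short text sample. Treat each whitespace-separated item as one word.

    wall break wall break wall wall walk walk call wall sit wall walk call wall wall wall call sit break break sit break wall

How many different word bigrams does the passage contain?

24 tokens → 23 bigram windows in total.
Repeated bigrams (each contributes count−1 duplicates):
  break wall: 3
  wall wall: 3
  call wall: 2
  sit break: 2
  walk call: 2
  wall break: 2
  wall walk: 2
9 duplicate windows → 23 − 9 = 14 distinct.

14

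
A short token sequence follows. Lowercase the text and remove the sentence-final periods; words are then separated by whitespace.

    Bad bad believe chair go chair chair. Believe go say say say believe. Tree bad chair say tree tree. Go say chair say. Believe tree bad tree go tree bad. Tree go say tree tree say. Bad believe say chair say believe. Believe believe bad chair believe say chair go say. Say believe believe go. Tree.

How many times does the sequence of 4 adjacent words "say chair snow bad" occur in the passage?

0

Scanning the 53 overlapping 4-gram windows for "say chair snow bad":
  (none found)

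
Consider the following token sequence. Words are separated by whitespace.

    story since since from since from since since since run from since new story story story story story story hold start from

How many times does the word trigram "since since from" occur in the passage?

Scanning the 20 overlapping trigram windows for "since since from":
  position 2–4: since since from

1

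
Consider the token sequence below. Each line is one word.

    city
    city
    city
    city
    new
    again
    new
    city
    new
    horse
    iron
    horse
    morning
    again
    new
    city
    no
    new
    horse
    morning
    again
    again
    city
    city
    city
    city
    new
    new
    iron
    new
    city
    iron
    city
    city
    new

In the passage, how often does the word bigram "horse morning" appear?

2

Scanning the 34 overlapping bigram windows for "horse morning":
  position 12–13: horse morning
  position 19–20: horse morning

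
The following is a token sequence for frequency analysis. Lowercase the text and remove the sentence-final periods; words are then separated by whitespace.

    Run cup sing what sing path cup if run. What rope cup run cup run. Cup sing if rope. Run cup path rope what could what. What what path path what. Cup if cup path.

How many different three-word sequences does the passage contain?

31

35 tokens → 33 trigram windows in total.
Repeated trigrams (each contributes count−1 duplicates):
  cup run cup: 2
  run cup sing: 2
2 duplicate windows → 33 − 2 = 31 distinct.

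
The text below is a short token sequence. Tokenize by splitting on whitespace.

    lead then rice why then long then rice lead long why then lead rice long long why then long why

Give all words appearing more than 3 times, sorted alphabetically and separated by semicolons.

Unigram counts meeting the condition (more than 3 times):
  long: 5
  then: 5
  why: 4

long; then; why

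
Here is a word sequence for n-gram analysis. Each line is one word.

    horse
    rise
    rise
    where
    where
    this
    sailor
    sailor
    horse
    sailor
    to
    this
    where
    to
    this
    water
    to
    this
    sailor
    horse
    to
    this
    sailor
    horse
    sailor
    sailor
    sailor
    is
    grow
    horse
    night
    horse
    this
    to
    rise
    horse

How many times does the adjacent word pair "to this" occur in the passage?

Scanning the 35 overlapping bigram windows for "to this":
  position 11–12: to this
  position 14–15: to this
  position 17–18: to this
  position 21–22: to this

4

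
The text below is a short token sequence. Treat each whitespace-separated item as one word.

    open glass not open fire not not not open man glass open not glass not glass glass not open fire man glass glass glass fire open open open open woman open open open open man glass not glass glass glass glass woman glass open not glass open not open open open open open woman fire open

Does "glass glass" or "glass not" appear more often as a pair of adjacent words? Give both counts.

"glass glass" (6 vs 4)

"glass glass": 6 occurrences
"glass not": 4 occurrences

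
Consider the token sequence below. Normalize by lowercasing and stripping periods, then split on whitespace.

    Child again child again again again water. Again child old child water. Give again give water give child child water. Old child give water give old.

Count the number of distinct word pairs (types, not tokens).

26 tokens → 25 bigram windows in total.
Repeated bigrams (each contributes count−1 duplicates):
  water give: 3
  again again: 2
  again child: 2
  child again: 2
  child water: 2
  give water: 2
  old child: 2
8 duplicate windows → 25 − 8 = 17 distinct.

17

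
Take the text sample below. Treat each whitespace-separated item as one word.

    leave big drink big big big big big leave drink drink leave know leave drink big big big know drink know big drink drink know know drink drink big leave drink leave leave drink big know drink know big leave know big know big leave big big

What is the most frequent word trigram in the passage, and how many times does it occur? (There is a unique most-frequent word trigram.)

Trigram frequencies (highest first):
  big big big: 4
  drink big big: 2
  big leave drink: 2
  leave drink big: 2
  big know drink: 2
  know drink know: 2
  … (29 more, each ≤ 2)

"big big big", 4 times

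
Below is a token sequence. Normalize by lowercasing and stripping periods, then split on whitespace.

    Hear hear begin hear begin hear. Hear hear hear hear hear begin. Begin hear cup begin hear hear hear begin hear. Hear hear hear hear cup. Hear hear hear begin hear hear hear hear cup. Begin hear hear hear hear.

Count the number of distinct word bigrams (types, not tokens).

40 tokens → 39 bigram windows in total.
Repeated bigrams (each contributes count−1 duplicates):
  hear hear: 20
  begin hear: 7
  hear begin: 5
  hear cup: 3
  cup begin: 2
32 duplicate windows → 39 − 32 = 7 distinct.

7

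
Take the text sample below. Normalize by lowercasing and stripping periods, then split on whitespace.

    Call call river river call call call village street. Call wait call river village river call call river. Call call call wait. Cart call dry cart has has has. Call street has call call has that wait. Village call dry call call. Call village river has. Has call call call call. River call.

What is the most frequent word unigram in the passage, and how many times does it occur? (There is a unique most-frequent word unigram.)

"call", 25 times

Unigram frequencies (highest first):
  call: 25
  river: 7
  has: 7
  village: 4
  wait: 3
  street: 2
  … (3 more, each ≤ 2)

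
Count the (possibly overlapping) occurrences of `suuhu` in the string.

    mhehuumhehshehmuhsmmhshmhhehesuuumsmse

Sliding a length-5 window over the 38 characters (34 positions):
  (no match at any position)

0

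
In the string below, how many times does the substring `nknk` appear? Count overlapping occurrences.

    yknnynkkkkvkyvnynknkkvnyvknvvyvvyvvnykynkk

Sliding a length-4 window over the 42 characters (39 positions):
  position 17–20: nknk

1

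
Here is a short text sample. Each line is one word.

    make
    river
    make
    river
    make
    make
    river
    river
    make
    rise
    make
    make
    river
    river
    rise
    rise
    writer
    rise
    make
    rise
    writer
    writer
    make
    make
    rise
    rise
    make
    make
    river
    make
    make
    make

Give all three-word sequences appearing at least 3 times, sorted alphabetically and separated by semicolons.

Trigram counts meeting the condition (at least 3 times):
  make make river: 3
  make river make: 3

make make river; make river make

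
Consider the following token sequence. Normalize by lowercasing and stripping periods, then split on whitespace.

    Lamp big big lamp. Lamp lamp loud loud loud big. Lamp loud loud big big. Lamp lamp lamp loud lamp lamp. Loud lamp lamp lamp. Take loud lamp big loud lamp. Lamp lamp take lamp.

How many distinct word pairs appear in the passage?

12

35 tokens → 34 bigram windows in total.
Repeated bigrams (each contributes count−1 duplicates):
  lamp lamp: 9
  lamp loud: 4
  loud lamp: 4
  big lamp: 3
  loud loud: 3
  big big: 2
  lamp big: 2
  lamp take: 2
  … (1 more repeated)
22 duplicate windows → 34 − 22 = 12 distinct.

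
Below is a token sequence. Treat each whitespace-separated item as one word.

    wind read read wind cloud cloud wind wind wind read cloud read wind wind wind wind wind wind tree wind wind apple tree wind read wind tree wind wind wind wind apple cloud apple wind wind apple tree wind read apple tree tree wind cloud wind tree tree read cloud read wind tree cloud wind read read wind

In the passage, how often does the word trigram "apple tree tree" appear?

Scanning the 56 overlapping trigram windows for "apple tree tree":
  position 41–43: apple tree tree

1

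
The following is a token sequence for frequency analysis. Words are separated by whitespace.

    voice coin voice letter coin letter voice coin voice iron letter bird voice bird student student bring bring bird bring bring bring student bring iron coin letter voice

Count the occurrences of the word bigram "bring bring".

Scanning the 27 overlapping bigram windows for "bring bring":
  position 17–18: bring bring
  position 20–21: bring bring
  position 21–22: bring bring

3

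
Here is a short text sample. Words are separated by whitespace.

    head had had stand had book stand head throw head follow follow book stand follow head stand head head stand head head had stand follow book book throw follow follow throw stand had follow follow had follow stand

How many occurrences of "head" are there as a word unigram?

8

Scanning the 38 tokens for "head":
  position 1: head
  position 8: head
  position 10: head
  position 16: head
  position 18: head
  position 19: head
  position 21: head
  position 22: head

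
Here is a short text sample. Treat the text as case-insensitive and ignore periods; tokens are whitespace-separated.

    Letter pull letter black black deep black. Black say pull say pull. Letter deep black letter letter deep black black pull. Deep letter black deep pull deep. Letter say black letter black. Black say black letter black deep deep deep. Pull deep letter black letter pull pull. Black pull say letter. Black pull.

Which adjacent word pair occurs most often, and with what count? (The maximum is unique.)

Bigram frequencies (highest first):
  letter black: 6
  black black: 4
  black letter: 4
  black deep: 3
  deep black: 3
  black pull: 3
  … (16 more, each ≤ 3)

"letter black", 6 times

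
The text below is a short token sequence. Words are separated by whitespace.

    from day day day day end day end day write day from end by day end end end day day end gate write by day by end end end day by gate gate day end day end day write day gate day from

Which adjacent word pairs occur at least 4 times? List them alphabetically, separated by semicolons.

Bigram counts meeting the condition (at least 4 times):
  day day: 4
  day end: 6
  end day: 6
  end end: 4

day day; day end; end day; end end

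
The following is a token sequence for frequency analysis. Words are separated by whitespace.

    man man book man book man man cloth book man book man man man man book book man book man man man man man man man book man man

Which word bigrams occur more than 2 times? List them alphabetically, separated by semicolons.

book man; man book; man man

Bigram counts meeting the condition (more than 2 times):
  book man: 7
  man book: 6
  man man: 12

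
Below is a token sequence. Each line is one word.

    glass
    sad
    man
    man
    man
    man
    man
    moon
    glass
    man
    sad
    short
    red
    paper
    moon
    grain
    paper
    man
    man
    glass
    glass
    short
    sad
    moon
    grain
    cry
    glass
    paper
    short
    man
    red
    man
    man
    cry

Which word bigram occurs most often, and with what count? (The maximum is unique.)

"man man", 6 times

Bigram frequencies (highest first):
  man man: 6
  moon grain: 2
  glass sad: 1
  sad man: 1
  man moon: 1
  moon glass: 1
  … (21 more, each ≤ 1)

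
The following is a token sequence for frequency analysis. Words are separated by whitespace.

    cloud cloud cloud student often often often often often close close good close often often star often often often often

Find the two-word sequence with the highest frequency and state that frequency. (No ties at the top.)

"often often", 8 times

Bigram frequencies (highest first):
  often often: 8
  cloud cloud: 2
  cloud student: 1
  student often: 1
  often close: 1
  close close: 1
  … (5 more, each ≤ 1)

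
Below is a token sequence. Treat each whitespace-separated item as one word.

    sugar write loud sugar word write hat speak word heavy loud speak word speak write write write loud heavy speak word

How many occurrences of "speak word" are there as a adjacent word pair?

3

Scanning the 20 overlapping bigram windows for "speak word":
  position 8–9: speak word
  position 12–13: speak word
  position 20–21: speak word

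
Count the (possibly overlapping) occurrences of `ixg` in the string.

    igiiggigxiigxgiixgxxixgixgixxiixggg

4

Sliding a length-3 window over the 35 characters (33 positions):
  position 16–18: ixg
  position 21–23: ixg
  position 24–26: ixg
  position 31–33: ixg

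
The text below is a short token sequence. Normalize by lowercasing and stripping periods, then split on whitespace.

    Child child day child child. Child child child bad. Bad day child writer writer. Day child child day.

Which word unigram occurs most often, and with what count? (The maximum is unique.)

Unigram frequencies (highest first):
  child: 10
  day: 4
  bad: 2
  writer: 2

"child", 10 times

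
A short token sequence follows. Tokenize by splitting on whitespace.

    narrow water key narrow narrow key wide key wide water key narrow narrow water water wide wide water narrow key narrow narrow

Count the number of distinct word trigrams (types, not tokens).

22 tokens → 20 trigram windows in total.
Repeated trigrams (each contributes count−1 duplicates):
  key narrow narrow: 3
  water key narrow: 2
3 duplicate windows → 20 − 3 = 17 distinct.

17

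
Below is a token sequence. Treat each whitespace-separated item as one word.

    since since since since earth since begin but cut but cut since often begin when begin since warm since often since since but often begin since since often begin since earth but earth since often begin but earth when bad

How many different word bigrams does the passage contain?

22

40 tokens → 39 bigram windows in total.
Repeated bigrams (each contributes count−1 duplicates):
  since since: 5
  often begin: 4
  since often: 4
  begin since: 3
  begin but: 2
  but cut: 2
  but earth: 2
  earth since: 2
  … (1 more repeated)
17 duplicate windows → 39 − 17 = 22 distinct.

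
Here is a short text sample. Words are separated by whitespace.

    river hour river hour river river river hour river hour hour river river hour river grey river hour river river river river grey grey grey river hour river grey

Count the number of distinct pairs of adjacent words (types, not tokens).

7

29 tokens → 28 bigram windows in total.
Repeated bigrams (each contributes count−1 duplicates):
  hour river: 7
  river hour: 7
  river river: 6
  river grey: 3
  grey grey: 2
  grey river: 2
21 duplicate windows → 28 − 21 = 7 distinct.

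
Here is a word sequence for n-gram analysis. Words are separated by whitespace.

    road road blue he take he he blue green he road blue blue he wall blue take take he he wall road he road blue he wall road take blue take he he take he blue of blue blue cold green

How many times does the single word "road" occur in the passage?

6

Scanning the 41 tokens for "road":
  position 1: road
  position 2: road
  position 11: road
  position 22: road
  position 24: road
  position 28: road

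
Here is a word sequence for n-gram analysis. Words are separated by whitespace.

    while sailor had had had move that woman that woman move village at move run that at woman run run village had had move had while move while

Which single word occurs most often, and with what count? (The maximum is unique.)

Unigram frequencies (highest first):
  had: 6
  move: 5
  while: 3
  that: 3
  woman: 3
  run: 3
  … (3 more, each ≤ 2)

"had", 6 times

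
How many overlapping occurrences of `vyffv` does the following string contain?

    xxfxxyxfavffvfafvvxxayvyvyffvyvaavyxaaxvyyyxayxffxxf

1

Sliding a length-5 window over the 52 characters (48 positions):
  position 25–29: vyffv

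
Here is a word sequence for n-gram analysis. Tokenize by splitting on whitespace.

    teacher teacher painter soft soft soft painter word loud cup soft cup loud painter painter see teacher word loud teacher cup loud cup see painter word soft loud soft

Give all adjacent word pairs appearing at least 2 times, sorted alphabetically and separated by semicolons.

cup loud; loud cup; painter word; soft soft; word loud

Bigram counts meeting the condition (at least 2 times):
  cup loud: 2
  loud cup: 2
  painter word: 2
  soft soft: 2
  word loud: 2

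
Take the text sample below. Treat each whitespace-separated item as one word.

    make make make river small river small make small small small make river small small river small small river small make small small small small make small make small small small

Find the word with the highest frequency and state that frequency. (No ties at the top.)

"small", 18 times

Unigram frequencies (highest first):
  small: 18
  make: 8
  river: 5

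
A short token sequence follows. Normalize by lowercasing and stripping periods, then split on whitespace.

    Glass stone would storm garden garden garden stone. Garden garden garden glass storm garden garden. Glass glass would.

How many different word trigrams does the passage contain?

18 tokens → 16 trigram windows in total.
Repeated trigrams (each contributes count−1 duplicates):
  garden garden garden: 2
  garden garden glass: 2
  storm garden garden: 2
3 duplicate windows → 16 − 3 = 13 distinct.

13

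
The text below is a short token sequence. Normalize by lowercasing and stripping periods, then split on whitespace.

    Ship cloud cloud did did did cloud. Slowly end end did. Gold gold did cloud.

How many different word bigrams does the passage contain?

12

15 tokens → 14 bigram windows in total.
Repeated bigrams (each contributes count−1 duplicates):
  did cloud: 2
  did did: 2
2 duplicate windows → 14 − 2 = 12 distinct.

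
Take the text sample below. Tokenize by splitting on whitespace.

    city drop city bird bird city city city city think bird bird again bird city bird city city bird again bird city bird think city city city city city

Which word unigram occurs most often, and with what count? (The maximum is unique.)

"city", 15 times

Unigram frequencies (highest first):
  city: 15
  bird: 9
  think: 2
  again: 2
  drop: 1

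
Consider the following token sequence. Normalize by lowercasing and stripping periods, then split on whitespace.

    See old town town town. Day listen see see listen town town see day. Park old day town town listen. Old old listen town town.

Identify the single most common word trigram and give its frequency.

"listen town town", 2 times

Trigram frequencies (highest first):
  listen town town: 2
  see old town: 1
  old town town: 1
  town town town: 1
  town town day: 1
  town day listen: 1
  … (16 more, each ≤ 1)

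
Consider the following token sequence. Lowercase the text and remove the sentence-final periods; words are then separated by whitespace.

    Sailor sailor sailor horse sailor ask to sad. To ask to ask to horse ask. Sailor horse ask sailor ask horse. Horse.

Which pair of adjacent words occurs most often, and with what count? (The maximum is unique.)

"ask to", 3 times

Bigram frequencies (highest first):
  ask to: 3
  sailor sailor: 2
  sailor horse: 2
  sailor ask: 2
  to ask: 2
  horse ask: 2
  … (7 more, each ≤ 2)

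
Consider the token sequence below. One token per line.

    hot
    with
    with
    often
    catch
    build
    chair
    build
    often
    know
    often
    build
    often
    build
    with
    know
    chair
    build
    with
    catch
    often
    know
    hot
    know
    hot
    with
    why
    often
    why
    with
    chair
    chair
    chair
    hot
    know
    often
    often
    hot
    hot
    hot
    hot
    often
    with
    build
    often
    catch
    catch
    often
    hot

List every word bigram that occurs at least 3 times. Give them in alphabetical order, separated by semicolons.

build often; hot hot

Bigram counts meeting the condition (at least 3 times):
  build often: 3
  hot hot: 3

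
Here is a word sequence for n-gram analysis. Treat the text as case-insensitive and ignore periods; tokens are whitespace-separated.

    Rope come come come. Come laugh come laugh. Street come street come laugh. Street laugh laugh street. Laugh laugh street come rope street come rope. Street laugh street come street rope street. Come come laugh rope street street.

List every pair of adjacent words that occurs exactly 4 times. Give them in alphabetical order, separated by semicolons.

Bigram counts meeting the condition (exactly 4 times):
  come come: 4
  come laugh: 4
  rope street: 4

come come; come laugh; rope street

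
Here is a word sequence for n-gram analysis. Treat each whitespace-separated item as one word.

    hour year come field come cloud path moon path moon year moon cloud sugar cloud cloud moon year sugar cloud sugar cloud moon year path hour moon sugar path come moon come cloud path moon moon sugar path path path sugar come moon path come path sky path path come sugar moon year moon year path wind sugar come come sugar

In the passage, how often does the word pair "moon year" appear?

Scanning the 60 overlapping bigram windows for "moon year":
  position 10–11: moon year
  position 17–18: moon year
  position 23–24: moon year
  position 52–53: moon year
  position 54–55: moon year

5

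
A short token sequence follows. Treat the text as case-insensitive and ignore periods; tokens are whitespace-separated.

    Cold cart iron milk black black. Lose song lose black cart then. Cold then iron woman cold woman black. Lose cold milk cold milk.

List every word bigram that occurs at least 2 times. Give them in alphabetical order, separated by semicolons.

Bigram counts meeting the condition (at least 2 times):
  black lose: 2
  cold milk: 2

black lose; cold milk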